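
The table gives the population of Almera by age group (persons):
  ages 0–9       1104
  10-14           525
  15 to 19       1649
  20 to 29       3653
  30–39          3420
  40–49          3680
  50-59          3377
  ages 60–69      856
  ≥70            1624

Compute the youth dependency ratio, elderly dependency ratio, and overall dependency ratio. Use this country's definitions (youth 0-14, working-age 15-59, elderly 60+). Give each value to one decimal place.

Youth dependency ratio: 10.3
Old-age dependency ratio: 15.7
Total dependency ratio: 26.0

0–14: 1104 + 525 = 1629
15–59: 1649 + 3653 + 3420 + 3680 + 3377 = 15779
60+: 856 + 1624 = 2480
Youth dependency ratio = 1629 / 15779 × 100 = 10.3
Old-age dependency ratio = 2480 / 15779 × 100 = 15.7
Total dependency ratio = (1629 + 2480) / 15779 × 100 = 4109 / 15779 × 100 = 26.0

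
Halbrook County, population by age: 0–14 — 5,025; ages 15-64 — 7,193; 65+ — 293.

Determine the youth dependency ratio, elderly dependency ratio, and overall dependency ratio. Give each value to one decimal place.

Youth dependency ratio: 69.9
Old-age dependency ratio: 4.1
Total dependency ratio: 73.9

Youth dependency ratio = 5,025 / 7,193 × 100 = 69.9
Old-age dependency ratio = 293 / 7,193 × 100 = 4.1
Total dependency ratio = (5,025 + 293) / 7,193 × 100 = 5,318 / 7,193 × 100 = 73.9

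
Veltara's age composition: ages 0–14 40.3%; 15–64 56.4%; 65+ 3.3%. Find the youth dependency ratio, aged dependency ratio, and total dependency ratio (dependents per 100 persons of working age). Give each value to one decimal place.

Youth dependency ratio = 40.3 / 56.4 × 100 = 71.5
Old-age dependency ratio = 3.3 / 56.4 × 100 = 5.9
Total dependency ratio = (40.3 + 3.3) / 56.4 × 100 = 43.6 / 56.4 × 100 = 77.3

Youth dependency ratio: 71.5
Old-age dependency ratio: 5.9
Total dependency ratio: 77.3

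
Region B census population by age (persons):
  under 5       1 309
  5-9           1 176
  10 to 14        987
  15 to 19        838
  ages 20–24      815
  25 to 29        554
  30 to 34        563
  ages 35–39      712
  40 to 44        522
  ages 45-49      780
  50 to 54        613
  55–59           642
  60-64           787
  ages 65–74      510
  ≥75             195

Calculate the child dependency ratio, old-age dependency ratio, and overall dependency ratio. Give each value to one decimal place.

0–14: 1 309 + 1 176 + 987 = 3 472
15–64: 838 + 815 + 554 + 563 + 712 + 522 + 780 + 613 + 642 + 787 = 6 826
65+: 510 + 195 = 705
Youth dependency ratio = 3 472 / 6 826 × 100 = 50.9
Old-age dependency ratio = 705 / 6 826 × 100 = 10.3
Total dependency ratio = (3 472 + 705) / 6 826 × 100 = 4 177 / 6 826 × 100 = 61.2

Youth dependency ratio: 50.9
Old-age dependency ratio: 10.3
Total dependency ratio: 61.2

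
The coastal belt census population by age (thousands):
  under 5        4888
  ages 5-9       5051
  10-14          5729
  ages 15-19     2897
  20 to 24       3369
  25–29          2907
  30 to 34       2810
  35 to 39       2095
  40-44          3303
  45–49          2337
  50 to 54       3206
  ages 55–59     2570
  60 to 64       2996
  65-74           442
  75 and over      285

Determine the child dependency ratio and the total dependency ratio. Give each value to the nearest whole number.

Youth dependency ratio: 55
Total dependency ratio: 58

0–14: 4888 + 5051 + 5729 = 15668
15–64: 2897 + 3369 + 2907 + 2810 + 2095 + 3303 + 2337 + 3206 + 2570 + 2996 = 28490
65+: 442 + 285 = 727
Youth dependency ratio = 15668 / 28490 × 100 = 55
Total dependency ratio = (15668 + 727) / 28490 × 100 = 16395 / 28490 × 100 = 58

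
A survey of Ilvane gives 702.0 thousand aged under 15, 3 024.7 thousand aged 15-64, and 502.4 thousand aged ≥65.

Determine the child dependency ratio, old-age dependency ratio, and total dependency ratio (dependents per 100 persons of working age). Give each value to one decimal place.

Youth dependency ratio = 702.0 / 3 024.7 × 100 = 23.2
Old-age dependency ratio = 502.4 / 3 024.7 × 100 = 16.6
Total dependency ratio = (702.0 + 502.4) / 3 024.7 × 100 = 1 204.4 / 3 024.7 × 100 = 39.8

Youth dependency ratio: 23.2
Old-age dependency ratio: 16.6
Total dependency ratio: 39.8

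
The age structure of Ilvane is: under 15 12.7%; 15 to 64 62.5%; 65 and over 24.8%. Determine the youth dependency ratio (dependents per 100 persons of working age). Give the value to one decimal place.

Youth dependency ratio = 12.7 / 62.5 × 100 = 20.3

Youth dependency ratio: 20.3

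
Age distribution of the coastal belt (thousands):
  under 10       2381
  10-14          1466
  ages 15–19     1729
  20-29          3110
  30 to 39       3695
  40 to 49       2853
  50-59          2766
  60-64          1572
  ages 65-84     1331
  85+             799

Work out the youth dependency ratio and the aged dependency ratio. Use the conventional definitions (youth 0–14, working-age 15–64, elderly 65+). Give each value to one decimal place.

0–14: 2381 + 1466 = 3847
15–64: 1729 + 3110 + 3695 + 2853 + 2766 + 1572 = 15725
65+: 1331 + 799 = 2130
Youth dependency ratio = 3847 / 15725 × 100 = 24.5
Old-age dependency ratio = 2130 / 15725 × 100 = 13.5

Youth dependency ratio: 24.5
Old-age dependency ratio: 13.5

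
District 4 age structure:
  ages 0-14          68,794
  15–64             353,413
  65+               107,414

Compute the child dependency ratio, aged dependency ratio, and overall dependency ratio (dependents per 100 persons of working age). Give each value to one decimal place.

Youth dependency ratio: 19.5
Old-age dependency ratio: 30.4
Total dependency ratio: 49.9

Youth dependency ratio = 68,794 / 353,413 × 100 = 19.5
Old-age dependency ratio = 107,414 / 353,413 × 100 = 30.4
Total dependency ratio = (68,794 + 107,414) / 353,413 × 100 = 176,208 / 353,413 × 100 = 49.9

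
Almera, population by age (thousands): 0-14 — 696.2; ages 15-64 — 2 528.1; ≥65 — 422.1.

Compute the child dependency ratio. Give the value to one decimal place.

Youth dependency ratio = 696.2 / 2 528.1 × 100 = 27.5

Youth dependency ratio: 27.5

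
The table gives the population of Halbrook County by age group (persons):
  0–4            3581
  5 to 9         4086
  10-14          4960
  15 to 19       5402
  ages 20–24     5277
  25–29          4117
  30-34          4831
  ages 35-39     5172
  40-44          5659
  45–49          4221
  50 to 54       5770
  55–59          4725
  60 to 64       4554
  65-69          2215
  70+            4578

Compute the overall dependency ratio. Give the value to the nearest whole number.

Total dependency ratio: 39

0–14: 3581 + 4086 + 4960 = 12627
15–64: 5402 + 5277 + 4117 + 4831 + 5172 + 5659 + 4221 + 5770 + 4725 + 4554 = 49728
65+: 2215 + 4578 = 6793
Total dependency ratio = (12627 + 6793) / 49728 × 100 = 19420 / 49728 × 100 = 39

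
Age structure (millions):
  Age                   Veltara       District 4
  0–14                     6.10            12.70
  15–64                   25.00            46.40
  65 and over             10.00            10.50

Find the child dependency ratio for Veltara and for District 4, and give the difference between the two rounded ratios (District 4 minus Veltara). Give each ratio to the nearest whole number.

Veltara: 6.10 / 25.00 × 100 = 24
District 4: 12.70 / 46.40 × 100 = 27

Veltara: 24
District 4: 27
Difference: +3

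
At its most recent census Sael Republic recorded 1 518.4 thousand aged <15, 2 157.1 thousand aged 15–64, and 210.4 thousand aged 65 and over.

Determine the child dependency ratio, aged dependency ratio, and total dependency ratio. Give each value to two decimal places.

Youth dependency ratio: 70.39
Old-age dependency ratio: 9.75
Total dependency ratio: 80.14

Youth dependency ratio = 1 518.4 / 2 157.1 × 100 = 70.39
Old-age dependency ratio = 210.4 / 2 157.1 × 100 = 9.75
Total dependency ratio = (1 518.4 + 210.4) / 2 157.1 × 100 = 1 728.8 / 2 157.1 × 100 = 80.14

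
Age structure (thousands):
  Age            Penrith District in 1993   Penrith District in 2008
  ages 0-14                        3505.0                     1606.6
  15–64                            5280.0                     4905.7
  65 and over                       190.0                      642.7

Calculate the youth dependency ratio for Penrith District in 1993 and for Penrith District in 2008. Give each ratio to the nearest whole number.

Penrith District in 1993: 66
Penrith District in 2008: 33

Penrith District in 1993: 3505.0 / 5280.0 × 100 = 66
Penrith District in 2008: 1606.6 / 4905.7 × 100 = 33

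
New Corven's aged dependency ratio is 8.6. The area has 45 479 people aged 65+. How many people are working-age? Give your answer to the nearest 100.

Old-age dependency ratio = elderly / working-age × 100
8.6 = 45 479 / W × 100
⇒ 528 800

Working-age: 528 800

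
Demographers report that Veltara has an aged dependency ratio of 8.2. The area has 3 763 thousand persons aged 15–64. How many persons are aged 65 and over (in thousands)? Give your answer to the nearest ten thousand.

Old-age dependency ratio = elderly / working-age × 100
8.2 = E / 3 763 × 100
⇒ 310

Aged 65 and over: 310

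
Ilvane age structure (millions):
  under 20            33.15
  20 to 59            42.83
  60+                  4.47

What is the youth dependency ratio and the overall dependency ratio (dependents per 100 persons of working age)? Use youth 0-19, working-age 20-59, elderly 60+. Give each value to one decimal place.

Youth dependency ratio: 77.4
Total dependency ratio: 87.8

Youth dependency ratio = 33.15 / 42.83 × 100 = 77.4
Total dependency ratio = (33.15 + 4.47) / 42.83 × 100 = 37.62 / 42.83 × 100 = 87.8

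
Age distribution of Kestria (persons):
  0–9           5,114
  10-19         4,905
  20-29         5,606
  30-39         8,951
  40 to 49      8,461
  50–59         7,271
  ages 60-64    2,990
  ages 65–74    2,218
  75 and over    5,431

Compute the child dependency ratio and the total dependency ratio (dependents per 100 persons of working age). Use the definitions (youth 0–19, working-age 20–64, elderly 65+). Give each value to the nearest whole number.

0–19: 5,114 + 4,905 = 10,019
20–64: 5,606 + 8,951 + 8,461 + 7,271 + 2,990 = 33,279
65+: 2,218 + 5,431 = 7,649
Youth dependency ratio = 10,019 / 33,279 × 100 = 30
Total dependency ratio = (10,019 + 7,649) / 33,279 × 100 = 17,668 / 33,279 × 100 = 53

Youth dependency ratio: 30
Total dependency ratio: 53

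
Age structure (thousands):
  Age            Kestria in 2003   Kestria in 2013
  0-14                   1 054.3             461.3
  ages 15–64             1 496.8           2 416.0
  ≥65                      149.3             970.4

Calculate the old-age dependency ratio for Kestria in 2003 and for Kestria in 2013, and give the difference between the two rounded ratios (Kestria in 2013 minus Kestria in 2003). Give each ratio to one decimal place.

Kestria in 2003: 149.3 / 1 496.8 × 100 = 10.0
Kestria in 2013: 970.4 / 2 416.0 × 100 = 40.2

Kestria in 2003: 10.0
Kestria in 2013: 40.2
Difference: +30.2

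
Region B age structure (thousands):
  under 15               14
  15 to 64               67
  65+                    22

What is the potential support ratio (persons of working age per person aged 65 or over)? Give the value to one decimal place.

Potential support ratio = 67 / 22 = 3.0

Potential support ratio: 3.0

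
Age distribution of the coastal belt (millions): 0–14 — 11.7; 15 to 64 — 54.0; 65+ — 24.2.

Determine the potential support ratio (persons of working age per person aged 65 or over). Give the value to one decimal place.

Potential support ratio = 54.0 / 24.2 = 2.2

Potential support ratio: 2.2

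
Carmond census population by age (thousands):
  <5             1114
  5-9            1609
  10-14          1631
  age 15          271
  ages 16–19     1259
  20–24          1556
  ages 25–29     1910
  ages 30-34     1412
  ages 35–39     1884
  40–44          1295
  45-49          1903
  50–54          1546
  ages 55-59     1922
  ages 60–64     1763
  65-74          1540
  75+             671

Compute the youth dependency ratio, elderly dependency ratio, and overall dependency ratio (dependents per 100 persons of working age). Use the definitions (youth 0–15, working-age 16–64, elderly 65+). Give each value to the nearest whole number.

Youth dependency ratio: 28
Old-age dependency ratio: 13
Total dependency ratio: 42

0–15: 1114 + 1609 + 1631 + 271 = 4625
16–64: 1259 + 1556 + 1910 + 1412 + 1884 + 1295 + 1903 + 1546 + 1922 + 1763 = 16450
65+: 1540 + 671 = 2211
Youth dependency ratio = 4625 / 16450 × 100 = 28
Old-age dependency ratio = 2211 / 16450 × 100 = 13
Total dependency ratio = (4625 + 2211) / 16450 × 100 = 6836 / 16450 × 100 = 42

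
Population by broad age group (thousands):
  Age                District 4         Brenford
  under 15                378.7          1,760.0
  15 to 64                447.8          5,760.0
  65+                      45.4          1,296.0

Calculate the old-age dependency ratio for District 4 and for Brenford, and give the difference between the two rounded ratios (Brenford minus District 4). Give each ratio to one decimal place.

District 4: 45.4 / 447.8 × 100 = 10.1
Brenford: 1,296.0 / 5,760.0 × 100 = 22.5

District 4: 10.1
Brenford: 22.5
Difference: +12.4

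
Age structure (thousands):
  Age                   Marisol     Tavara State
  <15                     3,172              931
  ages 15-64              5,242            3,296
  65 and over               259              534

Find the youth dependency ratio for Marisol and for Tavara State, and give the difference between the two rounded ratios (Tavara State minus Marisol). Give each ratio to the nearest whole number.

Marisol: 61
Tavara State: 28
Difference: -33

Marisol: 3,172 / 5,242 × 100 = 61
Tavara State: 931 / 3,296 × 100 = 28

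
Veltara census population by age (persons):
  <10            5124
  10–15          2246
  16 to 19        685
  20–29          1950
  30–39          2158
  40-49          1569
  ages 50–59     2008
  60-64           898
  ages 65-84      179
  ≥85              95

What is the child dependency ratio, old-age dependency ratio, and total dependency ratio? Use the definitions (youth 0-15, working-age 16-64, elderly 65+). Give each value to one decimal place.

Youth dependency ratio: 79.5
Old-age dependency ratio: 3.0
Total dependency ratio: 82.5

0–15: 5124 + 2246 = 7370
16–64: 685 + 1950 + 2158 + 1569 + 2008 + 898 = 9268
65+: 179 + 95 = 274
Youth dependency ratio = 7370 / 9268 × 100 = 79.5
Old-age dependency ratio = 274 / 9268 × 100 = 3.0
Total dependency ratio = (7370 + 274) / 9268 × 100 = 7644 / 9268 × 100 = 82.5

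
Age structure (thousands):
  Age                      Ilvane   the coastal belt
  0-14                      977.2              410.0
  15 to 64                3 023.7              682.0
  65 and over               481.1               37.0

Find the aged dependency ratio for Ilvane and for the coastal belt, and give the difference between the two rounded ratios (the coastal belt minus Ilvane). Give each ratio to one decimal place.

Ilvane: 481.1 / 3 023.7 × 100 = 15.9
the coastal belt: 37.0 / 682.0 × 100 = 5.4

Ilvane: 15.9
the coastal belt: 5.4
Difference: -10.5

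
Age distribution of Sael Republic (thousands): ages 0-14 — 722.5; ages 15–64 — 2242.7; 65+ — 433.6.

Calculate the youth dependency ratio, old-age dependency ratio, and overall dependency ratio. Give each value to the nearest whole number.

Youth dependency ratio: 32
Old-age dependency ratio: 19
Total dependency ratio: 52

Youth dependency ratio = 722.5 / 2242.7 × 100 = 32
Old-age dependency ratio = 433.6 / 2242.7 × 100 = 19
Total dependency ratio = (722.5 + 433.6) / 2242.7 × 100 = 1156.1 / 2242.7 × 100 = 52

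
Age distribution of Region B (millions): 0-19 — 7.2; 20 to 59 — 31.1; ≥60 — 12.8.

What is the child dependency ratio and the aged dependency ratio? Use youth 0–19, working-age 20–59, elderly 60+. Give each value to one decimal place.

Youth dependency ratio: 23.2
Old-age dependency ratio: 41.2

Youth dependency ratio = 7.2 / 31.1 × 100 = 23.2
Old-age dependency ratio = 12.8 / 31.1 × 100 = 41.2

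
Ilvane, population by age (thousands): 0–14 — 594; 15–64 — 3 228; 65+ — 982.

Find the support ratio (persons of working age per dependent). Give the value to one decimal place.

Support ratio: 2.0

Support ratio = 3 228 / (594 + 982) = 3 228 / 1 576 = 2.0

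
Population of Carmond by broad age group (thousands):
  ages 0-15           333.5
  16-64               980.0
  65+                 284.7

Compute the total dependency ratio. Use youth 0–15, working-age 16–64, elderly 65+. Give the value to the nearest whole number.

Total dependency ratio: 63

Total dependency ratio = (333.5 + 284.7) / 980.0 × 100 = 618.2 / 980.0 × 100 = 63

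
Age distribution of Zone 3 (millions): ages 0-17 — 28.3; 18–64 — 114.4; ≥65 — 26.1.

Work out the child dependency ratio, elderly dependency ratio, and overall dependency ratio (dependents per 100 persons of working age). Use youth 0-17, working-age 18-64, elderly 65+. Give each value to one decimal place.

Youth dependency ratio = 28.3 / 114.4 × 100 = 24.7
Old-age dependency ratio = 26.1 / 114.4 × 100 = 22.8
Total dependency ratio = (28.3 + 26.1) / 114.4 × 100 = 54.4 / 114.4 × 100 = 47.6

Youth dependency ratio: 24.7
Old-age dependency ratio: 22.8
Total dependency ratio: 47.6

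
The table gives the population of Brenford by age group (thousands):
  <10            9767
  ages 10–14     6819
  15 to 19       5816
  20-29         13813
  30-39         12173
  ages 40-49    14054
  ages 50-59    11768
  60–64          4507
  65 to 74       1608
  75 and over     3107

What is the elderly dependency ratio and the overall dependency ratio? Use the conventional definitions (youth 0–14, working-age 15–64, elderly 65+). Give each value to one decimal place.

Old-age dependency ratio: 7.6
Total dependency ratio: 34.3

0–14: 9767 + 6819 = 16586
15–64: 5816 + 13813 + 12173 + 14054 + 11768 + 4507 = 62131
65+: 1608 + 3107 = 4715
Old-age dependency ratio = 4715 / 62131 × 100 = 7.6
Total dependency ratio = (16586 + 4715) / 62131 × 100 = 21301 / 62131 × 100 = 34.3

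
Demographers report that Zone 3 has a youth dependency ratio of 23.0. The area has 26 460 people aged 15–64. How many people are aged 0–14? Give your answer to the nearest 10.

Youth dependency ratio = youth / working-age × 100
23.0 = Y / 26 460 × 100
⇒ 6 090

Aged 0–14: 6 090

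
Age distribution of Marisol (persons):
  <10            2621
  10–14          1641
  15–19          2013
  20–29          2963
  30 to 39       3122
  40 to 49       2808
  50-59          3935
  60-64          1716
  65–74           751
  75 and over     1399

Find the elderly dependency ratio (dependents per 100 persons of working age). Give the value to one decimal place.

Old-age dependency ratio: 13.0

0–14: 2621 + 1641 = 4262
15–64: 2013 + 2963 + 3122 + 2808 + 3935 + 1716 = 16557
65+: 751 + 1399 = 2150
Old-age dependency ratio = 2150 / 16557 × 100 = 13.0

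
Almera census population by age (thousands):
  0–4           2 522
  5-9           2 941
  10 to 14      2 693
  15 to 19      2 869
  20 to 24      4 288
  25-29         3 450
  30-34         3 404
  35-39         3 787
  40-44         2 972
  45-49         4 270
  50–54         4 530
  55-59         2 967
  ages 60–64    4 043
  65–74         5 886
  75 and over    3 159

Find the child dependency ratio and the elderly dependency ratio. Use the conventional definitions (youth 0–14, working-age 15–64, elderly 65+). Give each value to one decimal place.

0–14: 2 522 + 2 941 + 2 693 = 8 156
15–64: 2 869 + 4 288 + 3 450 + 3 404 + 3 787 + 2 972 + 4 270 + 4 530 + 2 967 + 4 043 = 36 580
65+: 5 886 + 3 159 = 9 045
Youth dependency ratio = 8 156 / 36 580 × 100 = 22.3
Old-age dependency ratio = 9 045 / 36 580 × 100 = 24.7

Youth dependency ratio: 22.3
Old-age dependency ratio: 24.7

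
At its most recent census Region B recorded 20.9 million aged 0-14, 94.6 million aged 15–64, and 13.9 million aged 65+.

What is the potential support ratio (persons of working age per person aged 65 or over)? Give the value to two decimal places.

Potential support ratio: 6.81

Potential support ratio = 94.6 / 13.9 = 6.81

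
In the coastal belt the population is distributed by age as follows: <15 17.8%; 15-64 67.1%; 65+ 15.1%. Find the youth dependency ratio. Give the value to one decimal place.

Youth dependency ratio = 17.8 / 67.1 × 100 = 26.5

Youth dependency ratio: 26.5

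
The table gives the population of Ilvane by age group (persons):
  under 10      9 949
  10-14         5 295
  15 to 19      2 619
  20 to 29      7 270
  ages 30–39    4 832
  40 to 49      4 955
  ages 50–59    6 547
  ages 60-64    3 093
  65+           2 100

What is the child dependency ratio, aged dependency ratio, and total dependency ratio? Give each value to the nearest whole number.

0–14: 9 949 + 5 295 = 15 244
15–64: 2 619 + 7 270 + 4 832 + 4 955 + 6 547 + 3 093 = 29 316
65+: 2 100
Youth dependency ratio = 15 244 / 29 316 × 100 = 52
Old-age dependency ratio = 2 100 / 29 316 × 100 = 7
Total dependency ratio = (15 244 + 2 100) / 29 316 × 100 = 17 344 / 29 316 × 100 = 59

Youth dependency ratio: 52
Old-age dependency ratio: 7
Total dependency ratio: 59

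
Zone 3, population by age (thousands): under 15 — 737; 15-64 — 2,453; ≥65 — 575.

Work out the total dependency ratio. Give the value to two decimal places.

Total dependency ratio = (737 + 575) / 2,453 × 100 = 1,312 / 2,453 × 100 = 53.49

Total dependency ratio: 53.49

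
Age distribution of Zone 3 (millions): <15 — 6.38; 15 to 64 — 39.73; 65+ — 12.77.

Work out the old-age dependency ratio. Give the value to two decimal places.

Old-age dependency ratio = 12.77 / 39.73 × 100 = 32.14

Old-age dependency ratio: 32.14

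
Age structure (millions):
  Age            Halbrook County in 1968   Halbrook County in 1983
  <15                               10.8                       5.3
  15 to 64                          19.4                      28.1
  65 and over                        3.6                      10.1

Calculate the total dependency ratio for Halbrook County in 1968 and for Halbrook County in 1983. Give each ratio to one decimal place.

Halbrook County in 1968: 74.2
Halbrook County in 1983: 54.8

Halbrook County in 1968: (10.8 + 3.6) / 19.4 × 100 = 14.4 / 19.4 × 100 = 74.2
Halbrook County in 1983: (5.3 + 10.1) / 28.1 × 100 = 15.4 / 28.1 × 100 = 54.8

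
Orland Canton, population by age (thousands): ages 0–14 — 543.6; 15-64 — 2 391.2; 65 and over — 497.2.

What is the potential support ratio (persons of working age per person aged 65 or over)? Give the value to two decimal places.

Potential support ratio: 4.81

Potential support ratio = 2 391.2 / 497.2 = 4.81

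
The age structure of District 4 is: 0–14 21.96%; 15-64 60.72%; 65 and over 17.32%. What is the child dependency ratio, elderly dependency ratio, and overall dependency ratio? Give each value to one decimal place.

Youth dependency ratio = 21.96 / 60.72 × 100 = 36.2
Old-age dependency ratio = 17.32 / 60.72 × 100 = 28.5
Total dependency ratio = (21.96 + 17.32) / 60.72 × 100 = 39.28 / 60.72 × 100 = 64.7

Youth dependency ratio: 36.2
Old-age dependency ratio: 28.5
Total dependency ratio: 64.7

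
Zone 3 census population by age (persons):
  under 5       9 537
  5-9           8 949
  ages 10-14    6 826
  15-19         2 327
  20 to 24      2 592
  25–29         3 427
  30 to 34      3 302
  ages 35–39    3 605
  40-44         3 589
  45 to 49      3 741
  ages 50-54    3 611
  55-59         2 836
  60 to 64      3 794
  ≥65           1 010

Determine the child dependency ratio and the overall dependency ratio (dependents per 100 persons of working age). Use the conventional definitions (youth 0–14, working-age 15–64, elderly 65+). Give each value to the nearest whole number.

Youth dependency ratio: 77
Total dependency ratio: 80

0–14: 9 537 + 8 949 + 6 826 = 25 312
15–64: 2 327 + 2 592 + 3 427 + 3 302 + 3 605 + 3 589 + 3 741 + 3 611 + 2 836 + 3 794 = 32 824
65+: 1 010
Youth dependency ratio = 25 312 / 32 824 × 100 = 77
Total dependency ratio = (25 312 + 1 010) / 32 824 × 100 = 26 322 / 32 824 × 100 = 80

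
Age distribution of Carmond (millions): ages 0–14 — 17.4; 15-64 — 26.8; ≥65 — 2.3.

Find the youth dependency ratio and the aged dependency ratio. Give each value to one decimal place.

Youth dependency ratio = 17.4 / 26.8 × 100 = 64.9
Old-age dependency ratio = 2.3 / 26.8 × 100 = 8.6

Youth dependency ratio: 64.9
Old-age dependency ratio: 8.6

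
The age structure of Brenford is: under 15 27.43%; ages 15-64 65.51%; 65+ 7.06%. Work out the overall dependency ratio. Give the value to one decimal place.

Total dependency ratio: 52.6

Total dependency ratio = (27.43 + 7.06) / 65.51 × 100 = 34.49 / 65.51 × 100 = 52.6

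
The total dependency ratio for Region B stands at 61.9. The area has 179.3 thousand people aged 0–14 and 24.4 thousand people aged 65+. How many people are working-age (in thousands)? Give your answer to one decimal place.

Total dependency ratio = (youth + elderly) / working-age × 100
61.9 = (179.3 + 24.4) / W × 100
⇒ 329.1

Working-age: 329.1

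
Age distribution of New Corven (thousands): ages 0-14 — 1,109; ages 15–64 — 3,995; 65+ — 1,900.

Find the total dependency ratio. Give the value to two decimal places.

Total dependency ratio = (1,109 + 1,900) / 3,995 × 100 = 3,009 / 3,995 × 100 = 75.32

Total dependency ratio: 75.32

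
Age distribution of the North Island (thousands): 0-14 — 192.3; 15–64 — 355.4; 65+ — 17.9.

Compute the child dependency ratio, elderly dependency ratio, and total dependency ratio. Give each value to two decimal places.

Youth dependency ratio = 192.3 / 355.4 × 100 = 54.11
Old-age dependency ratio = 17.9 / 355.4 × 100 = 5.04
Total dependency ratio = (192.3 + 17.9) / 355.4 × 100 = 210.2 / 355.4 × 100 = 59.14

Youth dependency ratio: 54.11
Old-age dependency ratio: 5.04
Total dependency ratio: 59.14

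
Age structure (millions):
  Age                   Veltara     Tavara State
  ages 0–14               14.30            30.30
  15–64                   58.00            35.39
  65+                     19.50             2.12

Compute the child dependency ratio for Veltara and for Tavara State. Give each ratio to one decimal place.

Veltara: 24.7
Tavara State: 85.6

Veltara: 14.30 / 58.00 × 100 = 24.7
Tavara State: 30.30 / 35.39 × 100 = 85.6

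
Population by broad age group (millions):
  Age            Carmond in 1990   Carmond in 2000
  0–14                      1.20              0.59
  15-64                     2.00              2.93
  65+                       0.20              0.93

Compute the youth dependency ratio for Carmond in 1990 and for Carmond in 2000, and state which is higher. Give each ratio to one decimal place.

Carmond in 1990: 1.20 / 2.00 × 100 = 60.0
Carmond in 2000: 0.59 / 2.93 × 100 = 20.1

Carmond in 1990: 60.0
Carmond in 2000: 20.1
Higher: Carmond in 1990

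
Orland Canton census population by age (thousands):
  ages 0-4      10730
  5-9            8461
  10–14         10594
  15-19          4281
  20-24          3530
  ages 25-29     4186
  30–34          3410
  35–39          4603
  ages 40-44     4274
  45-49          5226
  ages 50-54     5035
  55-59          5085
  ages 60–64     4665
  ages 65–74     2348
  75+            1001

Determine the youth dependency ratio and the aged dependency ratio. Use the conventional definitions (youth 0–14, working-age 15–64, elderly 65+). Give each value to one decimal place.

Youth dependency ratio: 67.2
Old-age dependency ratio: 7.6

0–14: 10730 + 8461 + 10594 = 29785
15–64: 4281 + 3530 + 4186 + 3410 + 4603 + 4274 + 5226 + 5035 + 5085 + 4665 = 44295
65+: 2348 + 1001 = 3349
Youth dependency ratio = 29785 / 44295 × 100 = 67.2
Old-age dependency ratio = 3349 / 44295 × 100 = 7.6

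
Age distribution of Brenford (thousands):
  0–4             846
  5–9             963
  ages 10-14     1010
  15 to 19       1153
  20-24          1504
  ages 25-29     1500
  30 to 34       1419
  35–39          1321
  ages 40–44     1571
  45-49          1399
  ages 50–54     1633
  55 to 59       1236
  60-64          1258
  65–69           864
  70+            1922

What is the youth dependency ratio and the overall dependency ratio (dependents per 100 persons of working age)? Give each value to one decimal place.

0–14: 846 + 963 + 1010 = 2819
15–64: 1153 + 1504 + 1500 + 1419 + 1321 + 1571 + 1399 + 1633 + 1236 + 1258 = 13994
65+: 864 + 1922 = 2786
Youth dependency ratio = 2819 / 13994 × 100 = 20.1
Total dependency ratio = (2819 + 2786) / 13994 × 100 = 5605 / 13994 × 100 = 40.1

Youth dependency ratio: 20.1
Total dependency ratio: 40.1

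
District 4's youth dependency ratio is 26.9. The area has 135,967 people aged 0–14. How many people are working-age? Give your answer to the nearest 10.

Youth dependency ratio = youth / working-age × 100
26.9 = 135,967 / W × 100
⇒ 505,450

Working-age: 505,450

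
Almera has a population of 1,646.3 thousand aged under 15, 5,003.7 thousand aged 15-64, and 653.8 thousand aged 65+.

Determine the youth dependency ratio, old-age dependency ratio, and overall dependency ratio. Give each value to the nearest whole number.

Youth dependency ratio: 33
Old-age dependency ratio: 13
Total dependency ratio: 46

Youth dependency ratio = 1,646.3 / 5,003.7 × 100 = 33
Old-age dependency ratio = 653.8 / 5,003.7 × 100 = 13
Total dependency ratio = (1,646.3 + 653.8) / 5,003.7 × 100 = 2,300.1 / 5,003.7 × 100 = 46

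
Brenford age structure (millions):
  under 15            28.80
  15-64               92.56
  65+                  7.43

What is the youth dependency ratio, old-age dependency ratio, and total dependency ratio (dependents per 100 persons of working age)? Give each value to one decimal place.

Youth dependency ratio = 28.80 / 92.56 × 100 = 31.1
Old-age dependency ratio = 7.43 / 92.56 × 100 = 8.0
Total dependency ratio = (28.80 + 7.43) / 92.56 × 100 = 36.23 / 92.56 × 100 = 39.1

Youth dependency ratio: 31.1
Old-age dependency ratio: 8.0
Total dependency ratio: 39.1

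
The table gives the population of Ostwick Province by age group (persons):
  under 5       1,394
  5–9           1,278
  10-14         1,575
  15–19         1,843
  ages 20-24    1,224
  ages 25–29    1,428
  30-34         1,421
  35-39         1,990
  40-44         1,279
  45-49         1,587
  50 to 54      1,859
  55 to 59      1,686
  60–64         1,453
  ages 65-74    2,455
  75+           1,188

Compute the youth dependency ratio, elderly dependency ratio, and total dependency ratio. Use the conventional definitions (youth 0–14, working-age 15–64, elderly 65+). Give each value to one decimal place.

Youth dependency ratio: 26.9
Old-age dependency ratio: 23.1
Total dependency ratio: 50.0

0–14: 1,394 + 1,278 + 1,575 = 4,247
15–64: 1,843 + 1,224 + 1,428 + 1,421 + 1,990 + 1,279 + 1,587 + 1,859 + 1,686 + 1,453 = 15,770
65+: 2,455 + 1,188 = 3,643
Youth dependency ratio = 4,247 / 15,770 × 100 = 26.9
Old-age dependency ratio = 3,643 / 15,770 × 100 = 23.1
Total dependency ratio = (4,247 + 3,643) / 15,770 × 100 = 7,890 / 15,770 × 100 = 50.0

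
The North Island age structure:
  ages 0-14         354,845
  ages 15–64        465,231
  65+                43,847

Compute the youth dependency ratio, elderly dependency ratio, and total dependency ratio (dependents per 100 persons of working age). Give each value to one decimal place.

Youth dependency ratio: 76.3
Old-age dependency ratio: 9.4
Total dependency ratio: 85.7

Youth dependency ratio = 354,845 / 465,231 × 100 = 76.3
Old-age dependency ratio = 43,847 / 465,231 × 100 = 9.4
Total dependency ratio = (354,845 + 43,847) / 465,231 × 100 = 398,692 / 465,231 × 100 = 85.7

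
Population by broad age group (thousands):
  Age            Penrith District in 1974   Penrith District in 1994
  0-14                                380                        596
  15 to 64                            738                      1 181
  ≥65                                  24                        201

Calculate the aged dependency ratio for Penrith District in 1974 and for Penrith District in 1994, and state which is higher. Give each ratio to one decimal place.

Penrith District in 1974: 24 / 738 × 100 = 3.3
Penrith District in 1994: 201 / 1 181 × 100 = 17.0

Penrith District in 1974: 3.3
Penrith District in 1994: 17.0
Higher: Penrith District in 1994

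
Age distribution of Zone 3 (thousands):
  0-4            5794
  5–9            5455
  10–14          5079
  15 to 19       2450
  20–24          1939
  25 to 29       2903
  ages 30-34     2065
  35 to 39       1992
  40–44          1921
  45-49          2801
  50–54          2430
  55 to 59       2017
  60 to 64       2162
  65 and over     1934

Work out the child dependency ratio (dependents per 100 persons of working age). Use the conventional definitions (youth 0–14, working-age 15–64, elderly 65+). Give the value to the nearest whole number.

0–14: 5794 + 5455 + 5079 = 16328
15–64: 2450 + 1939 + 2903 + 2065 + 1992 + 1921 + 2801 + 2430 + 2017 + 2162 = 22680
65+: 1934
Youth dependency ratio = 16328 / 22680 × 100 = 72

Youth dependency ratio: 72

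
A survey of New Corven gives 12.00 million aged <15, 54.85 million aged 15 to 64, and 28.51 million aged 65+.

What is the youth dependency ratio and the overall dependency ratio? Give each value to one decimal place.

Youth dependency ratio: 21.9
Total dependency ratio: 73.9

Youth dependency ratio = 12.00 / 54.85 × 100 = 21.9
Total dependency ratio = (12.00 + 28.51) / 54.85 × 100 = 40.51 / 54.85 × 100 = 73.9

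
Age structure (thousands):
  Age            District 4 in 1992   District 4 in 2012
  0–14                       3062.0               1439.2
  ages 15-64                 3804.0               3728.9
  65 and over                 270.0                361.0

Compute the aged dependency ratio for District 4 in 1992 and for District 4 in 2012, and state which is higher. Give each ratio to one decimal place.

District 4 in 1992: 270.0 / 3804.0 × 100 = 7.1
District 4 in 2012: 361.0 / 3728.9 × 100 = 9.7

District 4 in 1992: 7.1
District 4 in 2012: 9.7
Higher: District 4 in 2012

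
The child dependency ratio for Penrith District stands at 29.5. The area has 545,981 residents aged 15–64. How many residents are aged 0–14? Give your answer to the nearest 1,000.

Youth dependency ratio = youth / working-age × 100
29.5 = Y / 545,981 × 100
⇒ 161,000

Aged 0–14: 161,000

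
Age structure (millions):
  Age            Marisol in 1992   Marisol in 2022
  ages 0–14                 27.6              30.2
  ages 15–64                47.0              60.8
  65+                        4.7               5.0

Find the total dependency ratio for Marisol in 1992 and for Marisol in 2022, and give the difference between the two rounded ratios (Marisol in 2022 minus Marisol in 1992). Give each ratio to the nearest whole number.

Marisol in 1992: 69
Marisol in 2022: 58
Difference: -11

Marisol in 1992: (27.6 + 4.7) / 47.0 × 100 = 32.3 / 47.0 × 100 = 69
Marisol in 2022: (30.2 + 5.0) / 60.8 × 100 = 35.2 / 60.8 × 100 = 58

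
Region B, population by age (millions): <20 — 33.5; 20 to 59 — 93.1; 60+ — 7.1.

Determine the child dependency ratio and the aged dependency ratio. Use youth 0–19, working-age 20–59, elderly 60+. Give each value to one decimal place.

Youth dependency ratio = 33.5 / 93.1 × 100 = 36.0
Old-age dependency ratio = 7.1 / 93.1 × 100 = 7.6

Youth dependency ratio: 36.0
Old-age dependency ratio: 7.6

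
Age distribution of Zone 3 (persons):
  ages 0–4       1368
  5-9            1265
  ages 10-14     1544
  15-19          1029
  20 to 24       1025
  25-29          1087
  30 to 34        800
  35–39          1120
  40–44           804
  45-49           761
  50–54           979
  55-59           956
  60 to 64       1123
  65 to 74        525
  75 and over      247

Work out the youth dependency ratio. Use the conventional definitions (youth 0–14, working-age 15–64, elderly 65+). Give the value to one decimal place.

Youth dependency ratio: 43.1

0–14: 1368 + 1265 + 1544 = 4177
15–64: 1029 + 1025 + 1087 + 800 + 1120 + 804 + 761 + 979 + 956 + 1123 = 9684
65+: 525 + 247 = 772
Youth dependency ratio = 4177 / 9684 × 100 = 43.1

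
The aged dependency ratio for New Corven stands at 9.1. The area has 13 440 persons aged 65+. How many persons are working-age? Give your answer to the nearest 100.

Working-age: 147 700

Old-age dependency ratio = elderly / working-age × 100
9.1 = 13 440 / W × 100
⇒ 147 700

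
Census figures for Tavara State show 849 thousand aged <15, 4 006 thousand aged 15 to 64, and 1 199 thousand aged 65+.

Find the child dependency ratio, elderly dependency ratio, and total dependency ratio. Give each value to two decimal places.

Youth dependency ratio = 849 / 4 006 × 100 = 21.19
Old-age dependency ratio = 1 199 / 4 006 × 100 = 29.93
Total dependency ratio = (849 + 1 199) / 4 006 × 100 = 2 048 / 4 006 × 100 = 51.12

Youth dependency ratio: 21.19
Old-age dependency ratio: 29.93
Total dependency ratio: 51.12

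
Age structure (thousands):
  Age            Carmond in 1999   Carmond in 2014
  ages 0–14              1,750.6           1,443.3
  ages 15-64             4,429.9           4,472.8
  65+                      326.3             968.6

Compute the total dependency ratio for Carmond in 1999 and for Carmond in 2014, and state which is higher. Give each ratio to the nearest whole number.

Carmond in 1999: (1,750.6 + 326.3) / 4,429.9 × 100 = 2,076.9 / 4,429.9 × 100 = 47
Carmond in 2014: (1,443.3 + 968.6) / 4,472.8 × 100 = 2,411.9 / 4,472.8 × 100 = 54

Carmond in 1999: 47
Carmond in 2014: 54
Higher: Carmond in 2014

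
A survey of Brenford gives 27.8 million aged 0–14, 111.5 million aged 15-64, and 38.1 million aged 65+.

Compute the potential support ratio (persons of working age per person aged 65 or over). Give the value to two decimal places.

Potential support ratio = 111.5 / 38.1 = 2.93

Potential support ratio: 2.93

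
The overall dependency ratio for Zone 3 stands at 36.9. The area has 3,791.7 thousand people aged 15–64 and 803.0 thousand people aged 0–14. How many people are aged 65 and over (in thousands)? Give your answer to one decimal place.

Total dependency ratio = (youth + elderly) / working-age × 100
36.9 = (803.0 + E) / 3,791.7 × 100
⇒ 596.1

Aged 65 and over: 596.1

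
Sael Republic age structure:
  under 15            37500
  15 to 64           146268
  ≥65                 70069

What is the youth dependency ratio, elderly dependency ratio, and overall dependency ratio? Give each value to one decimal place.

Youth dependency ratio: 25.6
Old-age dependency ratio: 47.9
Total dependency ratio: 73.5

Youth dependency ratio = 37500 / 146268 × 100 = 25.6
Old-age dependency ratio = 70069 / 146268 × 100 = 47.9
Total dependency ratio = (37500 + 70069) / 146268 × 100 = 107569 / 146268 × 100 = 73.5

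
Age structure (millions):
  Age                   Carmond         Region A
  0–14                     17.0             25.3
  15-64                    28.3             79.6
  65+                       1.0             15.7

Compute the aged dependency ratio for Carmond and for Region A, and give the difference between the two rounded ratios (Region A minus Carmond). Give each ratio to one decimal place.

Carmond: 1.0 / 28.3 × 100 = 3.5
Region A: 15.7 / 79.6 × 100 = 19.7

Carmond: 3.5
Region A: 19.7
Difference: +16.2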